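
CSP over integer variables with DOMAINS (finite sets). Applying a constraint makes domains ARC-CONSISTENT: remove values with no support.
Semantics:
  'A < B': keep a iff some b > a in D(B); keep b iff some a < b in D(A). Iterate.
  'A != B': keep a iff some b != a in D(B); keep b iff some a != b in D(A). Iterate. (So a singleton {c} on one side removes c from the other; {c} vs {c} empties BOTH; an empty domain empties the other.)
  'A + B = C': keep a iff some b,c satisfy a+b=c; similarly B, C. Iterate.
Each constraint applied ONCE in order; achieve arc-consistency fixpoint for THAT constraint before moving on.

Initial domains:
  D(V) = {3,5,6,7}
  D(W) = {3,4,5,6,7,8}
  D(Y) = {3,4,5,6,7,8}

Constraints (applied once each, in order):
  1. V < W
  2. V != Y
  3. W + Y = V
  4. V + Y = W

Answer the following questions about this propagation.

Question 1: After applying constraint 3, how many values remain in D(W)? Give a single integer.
Constraint 1 (V < W) on D(V)={3,5,6,7} D(W)={3,4,5,6,7,8}: W {3,4,5,6,7,8}->{4,5,6,7,8}
Constraint 2 (V != Y) on D(V)={3,5,6,7} D(Y)={3,4,5,6,7,8}: no change
Constraint 3 (W + Y = V) on D(W)={4,5,6,7,8} D(Y)={3,4,5,6,7,8} D(V)={3,5,6,7}: W {4,5,6,7,8}->{4}; Y {3,4,5,6,7,8}->{3}; V {3,5,6,7}->{7}
So after constraint 3: D(W)={4}, size = 1

Answer: 1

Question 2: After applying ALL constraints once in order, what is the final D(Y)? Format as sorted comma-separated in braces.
Answer: {}

Derivation:
Constraint 1 (V < W) on D(V)={3,5,6,7} D(W)={3,4,5,6,7,8}: W {3,4,5,6,7,8}->{4,5,6,7,8}
Constraint 2 (V != Y) on D(V)={3,5,6,7} D(Y)={3,4,5,6,7,8}: no change
Constraint 3 (W + Y = V) on D(W)={4,5,6,7,8} D(Y)={3,4,5,6,7,8} D(V)={3,5,6,7}: W {4,5,6,7,8}->{4}; Y {3,4,5,6,7,8}->{3}; V {3,5,6,7}->{7}
Constraint 4 (V + Y = W) on D(V)={7} D(Y)={3} D(W)={4}: V {7}->{}; Y {3}->{}; W {4}->{}
So after all 4 constraints: D(Y) = {}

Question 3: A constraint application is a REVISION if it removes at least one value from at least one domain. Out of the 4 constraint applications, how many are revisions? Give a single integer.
Answer: 3

Derivation:
Constraint 1 (V < W) on D(V)={3,5,6,7} D(W)={3,4,5,6,7,8}: W {3,4,5,6,7,8}->{4,5,6,7,8} => REVISION
Constraint 2 (V != Y) on D(V)={3,5,6,7} D(Y)={3,4,5,6,7,8}: no change => not a revision
Constraint 3 (W + Y = V) on D(W)={4,5,6,7,8} D(Y)={3,4,5,6,7,8} D(V)={3,5,6,7}: W {4,5,6,7,8}->{4}; Y {3,4,5,6,7,8}->{3}; V {3,5,6,7}->{7} => REVISION
Constraint 4 (V + Y = W) on D(V)={7} D(Y)={3} D(W)={4}: V {7}->{}; Y {3}->{}; W {4}->{} => REVISION
Total revisions = 3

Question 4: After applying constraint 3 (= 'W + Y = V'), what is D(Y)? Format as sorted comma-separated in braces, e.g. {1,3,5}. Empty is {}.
Constraint 1 (V < W) on D(V)={3,5,6,7} D(W)={3,4,5,6,7,8}: W {3,4,5,6,7,8}->{4,5,6,7,8}
Constraint 2 (V != Y) on D(V)={3,5,6,7} D(Y)={3,4,5,6,7,8}: no change
Constraint 3 (W + Y = V) on D(W)={4,5,6,7,8} D(Y)={3,4,5,6,7,8} D(V)={3,5,6,7}: W {4,5,6,7,8}->{4}; Y {3,4,5,6,7,8}->{3}; V {3,5,6,7}->{7}
So after constraint 3: D(Y) = {3}

Answer: {3}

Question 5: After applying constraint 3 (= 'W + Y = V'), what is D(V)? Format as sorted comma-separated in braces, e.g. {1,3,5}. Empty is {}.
Constraint 1 (V < W) on D(V)={3,5,6,7} D(W)={3,4,5,6,7,8}: W {3,4,5,6,7,8}->{4,5,6,7,8}
Constraint 2 (V != Y) on D(V)={3,5,6,7} D(Y)={3,4,5,6,7,8}: no change
Constraint 3 (W + Y = V) on D(W)={4,5,6,7,8} D(Y)={3,4,5,6,7,8} D(V)={3,5,6,7}: W {4,5,6,7,8}->{4}; Y {3,4,5,6,7,8}->{3}; V {3,5,6,7}->{7}
So after constraint 3: D(V) = {7}

Answer: {7}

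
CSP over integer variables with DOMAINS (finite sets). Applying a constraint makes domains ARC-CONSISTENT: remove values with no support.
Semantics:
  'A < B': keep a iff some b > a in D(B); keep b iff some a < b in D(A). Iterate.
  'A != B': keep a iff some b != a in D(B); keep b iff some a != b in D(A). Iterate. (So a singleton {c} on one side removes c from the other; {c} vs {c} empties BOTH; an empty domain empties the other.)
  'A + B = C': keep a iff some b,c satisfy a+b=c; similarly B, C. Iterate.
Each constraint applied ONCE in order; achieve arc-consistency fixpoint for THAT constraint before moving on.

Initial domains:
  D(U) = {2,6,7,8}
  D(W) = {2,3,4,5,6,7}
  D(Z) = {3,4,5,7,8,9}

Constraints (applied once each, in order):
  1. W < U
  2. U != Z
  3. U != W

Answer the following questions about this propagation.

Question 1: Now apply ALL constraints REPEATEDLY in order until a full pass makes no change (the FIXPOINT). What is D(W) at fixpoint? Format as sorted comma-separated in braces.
pass 0 (initial): D(W)={2,3,4,5,6,7}
pass 1: U {2,6,7,8}->{6,7,8}
pass 2: no change
Fixpoint after 2 passes: D(W) = {2,3,4,5,6,7}

Answer: {2,3,4,5,6,7}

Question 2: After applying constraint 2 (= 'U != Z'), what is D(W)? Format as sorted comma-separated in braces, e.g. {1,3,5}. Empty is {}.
Answer: {2,3,4,5,6,7}

Derivation:
Constraint 1 (W < U) on D(W)={2,3,4,5,6,7} D(U)={2,6,7,8}: U {2,6,7,8}->{6,7,8}
Constraint 2 (U != Z) on D(U)={6,7,8} D(Z)={3,4,5,7,8,9}: no change
So after constraint 2: D(W) = {2,3,4,5,6,7}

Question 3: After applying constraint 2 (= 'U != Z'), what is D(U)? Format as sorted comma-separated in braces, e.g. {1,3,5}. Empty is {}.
Constraint 1 (W < U) on D(W)={2,3,4,5,6,7} D(U)={2,6,7,8}: U {2,6,7,8}->{6,7,8}
Constraint 2 (U != Z) on D(U)={6,7,8} D(Z)={3,4,5,7,8,9}: no change
So after constraint 2: D(U) = {6,7,8}

Answer: {6,7,8}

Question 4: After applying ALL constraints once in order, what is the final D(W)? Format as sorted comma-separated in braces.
Constraint 1 (W < U) on D(W)={2,3,4,5,6,7} D(U)={2,6,7,8}: U {2,6,7,8}->{6,7,8}
Constraint 2 (U != Z) on D(U)={6,7,8} D(Z)={3,4,5,7,8,9}: no change
Constraint 3 (U != W) on D(U)={6,7,8} D(W)={2,3,4,5,6,7}: no change
So after all 3 constraints: D(W) = {2,3,4,5,6,7}

Answer: {2,3,4,5,6,7}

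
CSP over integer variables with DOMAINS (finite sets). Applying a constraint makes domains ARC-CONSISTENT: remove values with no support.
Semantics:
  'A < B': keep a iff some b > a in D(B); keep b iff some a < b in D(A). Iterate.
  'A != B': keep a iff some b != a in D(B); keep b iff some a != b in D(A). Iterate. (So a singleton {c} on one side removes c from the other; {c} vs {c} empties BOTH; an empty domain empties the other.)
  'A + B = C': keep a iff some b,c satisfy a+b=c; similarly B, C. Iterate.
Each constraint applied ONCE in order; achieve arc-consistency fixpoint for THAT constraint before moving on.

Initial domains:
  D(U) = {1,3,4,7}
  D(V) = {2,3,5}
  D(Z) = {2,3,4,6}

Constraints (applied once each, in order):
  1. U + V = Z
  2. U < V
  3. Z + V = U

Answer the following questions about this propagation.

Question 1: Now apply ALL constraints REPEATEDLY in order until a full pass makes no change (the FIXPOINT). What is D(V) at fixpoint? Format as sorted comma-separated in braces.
pass 0 (initial): D(V)={2,3,5}
pass 1: U {1,3,4,7}->{}; V {2,3,5}->{}; Z {2,3,4,6}->{}
pass 2: no change
Fixpoint after 2 passes: D(V) = {}

Answer: {}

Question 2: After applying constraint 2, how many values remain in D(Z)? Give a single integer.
Constraint 1 (U + V = Z) on D(U)={1,3,4,7} D(V)={2,3,5} D(Z)={2,3,4,6}: U {1,3,4,7}->{1,3,4}; Z {2,3,4,6}->{3,4,6}
Constraint 2 (U < V) on D(U)={1,3,4} D(V)={2,3,5}: no change
So after constraint 2: D(Z)={3,4,6}, size = 3

Answer: 3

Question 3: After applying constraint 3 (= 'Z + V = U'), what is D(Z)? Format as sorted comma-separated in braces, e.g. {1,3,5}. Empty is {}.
Answer: {}

Derivation:
Constraint 1 (U + V = Z) on D(U)={1,3,4,7} D(V)={2,3,5} D(Z)={2,3,4,6}: U {1,3,4,7}->{1,3,4}; Z {2,3,4,6}->{3,4,6}
Constraint 2 (U < V) on D(U)={1,3,4} D(V)={2,3,5}: no change
Constraint 3 (Z + V = U) on D(Z)={3,4,6} D(V)={2,3,5} D(U)={1,3,4}: Z {3,4,6}->{}; V {2,3,5}->{}; U {1,3,4}->{}
So after constraint 3: D(Z) = {}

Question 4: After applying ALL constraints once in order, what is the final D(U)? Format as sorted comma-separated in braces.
Constraint 1 (U + V = Z) on D(U)={1,3,4,7} D(V)={2,3,5} D(Z)={2,3,4,6}: U {1,3,4,7}->{1,3,4}; Z {2,3,4,6}->{3,4,6}
Constraint 2 (U < V) on D(U)={1,3,4} D(V)={2,3,5}: no change
Constraint 3 (Z + V = U) on D(Z)={3,4,6} D(V)={2,3,5} D(U)={1,3,4}: Z {3,4,6}->{}; V {2,3,5}->{}; U {1,3,4}->{}
So after all 3 constraints: D(U) = {}

Answer: {}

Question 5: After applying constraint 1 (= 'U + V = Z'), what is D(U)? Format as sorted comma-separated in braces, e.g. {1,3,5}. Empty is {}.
Constraint 1 (U + V = Z) on D(U)={1,3,4,7} D(V)={2,3,5} D(Z)={2,3,4,6}: U {1,3,4,7}->{1,3,4}; Z {2,3,4,6}->{3,4,6}
So after constraint 1: D(U) = {1,3,4}

Answer: {1,3,4}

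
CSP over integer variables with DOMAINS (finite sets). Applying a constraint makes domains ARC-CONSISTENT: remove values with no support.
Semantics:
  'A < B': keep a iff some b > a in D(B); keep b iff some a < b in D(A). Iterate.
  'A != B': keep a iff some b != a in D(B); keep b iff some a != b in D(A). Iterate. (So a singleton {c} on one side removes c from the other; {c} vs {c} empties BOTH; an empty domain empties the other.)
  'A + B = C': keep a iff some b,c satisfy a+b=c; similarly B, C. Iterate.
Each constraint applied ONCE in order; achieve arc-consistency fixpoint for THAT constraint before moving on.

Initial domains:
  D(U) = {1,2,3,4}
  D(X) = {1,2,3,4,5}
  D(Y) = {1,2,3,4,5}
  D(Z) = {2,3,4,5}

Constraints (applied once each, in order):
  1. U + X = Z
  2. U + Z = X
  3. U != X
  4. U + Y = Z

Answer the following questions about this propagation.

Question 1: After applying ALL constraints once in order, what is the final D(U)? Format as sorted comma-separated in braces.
Constraint 1 (U + X = Z) on D(U)={1,2,3,4} D(X)={1,2,3,4,5} D(Z)={2,3,4,5}: X {1,2,3,4,5}->{1,2,3,4}
Constraint 2 (U + Z = X) on D(U)={1,2,3,4} D(Z)={2,3,4,5} D(X)={1,2,3,4}: U {1,2,3,4}->{1,2}; Z {2,3,4,5}->{2,3}; X {1,2,3,4}->{3,4}
Constraint 3 (U != X) on D(U)={1,2} D(X)={3,4}: no change
Constraint 4 (U + Y = Z) on D(U)={1,2} D(Y)={1,2,3,4,5} D(Z)={2,3}: Y {1,2,3,4,5}->{1,2}
So after all 4 constraints: D(U) = {1,2}

Answer: {1,2}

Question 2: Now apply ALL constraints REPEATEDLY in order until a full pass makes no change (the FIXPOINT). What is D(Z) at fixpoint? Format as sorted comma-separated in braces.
Answer: {}

Derivation:
pass 0 (initial): D(Z)={2,3,4,5}
pass 1: U {1,2,3,4}->{1,2}; X {1,2,3,4,5}->{3,4}; Y {1,2,3,4,5}->{1,2}; Z {2,3,4,5}->{2,3}
pass 2: U {1,2}->{}; X {3,4}->{}; Y {1,2}->{}; Z {2,3}->{}
pass 3: no change
Fixpoint after 3 passes: D(Z) = {}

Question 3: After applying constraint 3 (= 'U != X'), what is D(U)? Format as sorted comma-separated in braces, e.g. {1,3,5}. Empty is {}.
Constraint 1 (U + X = Z) on D(U)={1,2,3,4} D(X)={1,2,3,4,5} D(Z)={2,3,4,5}: X {1,2,3,4,5}->{1,2,3,4}
Constraint 2 (U + Z = X) on D(U)={1,2,3,4} D(Z)={2,3,4,5} D(X)={1,2,3,4}: U {1,2,3,4}->{1,2}; Z {2,3,4,5}->{2,3}; X {1,2,3,4}->{3,4}
Constraint 3 (U != X) on D(U)={1,2} D(X)={3,4}: no change
So after constraint 3: D(U) = {1,2}

Answer: {1,2}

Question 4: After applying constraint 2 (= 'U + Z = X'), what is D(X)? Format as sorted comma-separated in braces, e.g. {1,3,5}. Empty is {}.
Constraint 1 (U + X = Z) on D(U)={1,2,3,4} D(X)={1,2,3,4,5} D(Z)={2,3,4,5}: X {1,2,3,4,5}->{1,2,3,4}
Constraint 2 (U + Z = X) on D(U)={1,2,3,4} D(Z)={2,3,4,5} D(X)={1,2,3,4}: U {1,2,3,4}->{1,2}; Z {2,3,4,5}->{2,3}; X {1,2,3,4}->{3,4}
So after constraint 2: D(X) = {3,4}

Answer: {3,4}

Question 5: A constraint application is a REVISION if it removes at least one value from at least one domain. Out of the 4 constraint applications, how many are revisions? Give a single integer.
Answer: 3

Derivation:
Constraint 1 (U + X = Z) on D(U)={1,2,3,4} D(X)={1,2,3,4,5} D(Z)={2,3,4,5}: X {1,2,3,4,5}->{1,2,3,4} => REVISION
Constraint 2 (U + Z = X) on D(U)={1,2,3,4} D(Z)={2,3,4,5} D(X)={1,2,3,4}: U {1,2,3,4}->{1,2}; Z {2,3,4,5}->{2,3}; X {1,2,3,4}->{3,4} => REVISION
Constraint 3 (U != X) on D(U)={1,2} D(X)={3,4}: no change => not a revision
Constraint 4 (U + Y = Z) on D(U)={1,2} D(Y)={1,2,3,4,5} D(Z)={2,3}: Y {1,2,3,4,5}->{1,2} => REVISION
Total revisions = 3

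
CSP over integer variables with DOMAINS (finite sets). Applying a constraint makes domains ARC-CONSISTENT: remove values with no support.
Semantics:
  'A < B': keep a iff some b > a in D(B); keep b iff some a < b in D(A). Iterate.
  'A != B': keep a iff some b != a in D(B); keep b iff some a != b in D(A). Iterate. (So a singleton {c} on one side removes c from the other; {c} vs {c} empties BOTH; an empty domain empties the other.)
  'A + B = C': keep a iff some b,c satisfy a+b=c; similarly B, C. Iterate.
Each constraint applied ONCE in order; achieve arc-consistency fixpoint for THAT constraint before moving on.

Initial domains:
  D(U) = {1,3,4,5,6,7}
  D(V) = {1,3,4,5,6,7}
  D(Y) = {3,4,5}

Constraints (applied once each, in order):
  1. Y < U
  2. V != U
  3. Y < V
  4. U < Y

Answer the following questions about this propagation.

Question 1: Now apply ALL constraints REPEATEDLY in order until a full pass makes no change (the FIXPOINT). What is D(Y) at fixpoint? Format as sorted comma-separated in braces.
Answer: {}

Derivation:
pass 0 (initial): D(Y)={3,4,5}
pass 1: U {1,3,4,5,6,7}->{4}; V {1,3,4,5,6,7}->{4,5,6,7}; Y {3,4,5}->{5}
pass 2: U {4}->{}; V {4,5,6,7}->{}; Y {5}->{}
pass 3: no change
Fixpoint after 3 passes: D(Y) = {}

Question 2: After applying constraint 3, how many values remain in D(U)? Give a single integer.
Answer: 4

Derivation:
Constraint 1 (Y < U) on D(Y)={3,4,5} D(U)={1,3,4,5,6,7}: U {1,3,4,5,6,7}->{4,5,6,7}
Constraint 2 (V != U) on D(V)={1,3,4,5,6,7} D(U)={4,5,6,7}: no change
Constraint 3 (Y < V) on D(Y)={3,4,5} D(V)={1,3,4,5,6,7}: V {1,3,4,5,6,7}->{4,5,6,7}
So after constraint 3: D(U)={4,5,6,7}, size = 4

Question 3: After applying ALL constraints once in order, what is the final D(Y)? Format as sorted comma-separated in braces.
Answer: {5}

Derivation:
Constraint 1 (Y < U) on D(Y)={3,4,5} D(U)={1,3,4,5,6,7}: U {1,3,4,5,6,7}->{4,5,6,7}
Constraint 2 (V != U) on D(V)={1,3,4,5,6,7} D(U)={4,5,6,7}: no change
Constraint 3 (Y < V) on D(Y)={3,4,5} D(V)={1,3,4,5,6,7}: V {1,3,4,5,6,7}->{4,5,6,7}
Constraint 4 (U < Y) on D(U)={4,5,6,7} D(Y)={3,4,5}: U {4,5,6,7}->{4}; Y {3,4,5}->{5}
So after all 4 constraints: D(Y) = {5}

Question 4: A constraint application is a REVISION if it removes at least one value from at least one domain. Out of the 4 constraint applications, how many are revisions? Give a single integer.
Answer: 3

Derivation:
Constraint 1 (Y < U) on D(Y)={3,4,5} D(U)={1,3,4,5,6,7}: U {1,3,4,5,6,7}->{4,5,6,7} => REVISION
Constraint 2 (V != U) on D(V)={1,3,4,5,6,7} D(U)={4,5,6,7}: no change => not a revision
Constraint 3 (Y < V) on D(Y)={3,4,5} D(V)={1,3,4,5,6,7}: V {1,3,4,5,6,7}->{4,5,6,7} => REVISION
Constraint 4 (U < Y) on D(U)={4,5,6,7} D(Y)={3,4,5}: U {4,5,6,7}->{4}; Y {3,4,5}->{5} => REVISION
Total revisions = 3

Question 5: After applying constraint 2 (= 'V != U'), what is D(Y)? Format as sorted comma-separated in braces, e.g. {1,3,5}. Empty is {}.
Constraint 1 (Y < U) on D(Y)={3,4,5} D(U)={1,3,4,5,6,7}: U {1,3,4,5,6,7}->{4,5,6,7}
Constraint 2 (V != U) on D(V)={1,3,4,5,6,7} D(U)={4,5,6,7}: no change
So after constraint 2: D(Y) = {3,4,5}

Answer: {3,4,5}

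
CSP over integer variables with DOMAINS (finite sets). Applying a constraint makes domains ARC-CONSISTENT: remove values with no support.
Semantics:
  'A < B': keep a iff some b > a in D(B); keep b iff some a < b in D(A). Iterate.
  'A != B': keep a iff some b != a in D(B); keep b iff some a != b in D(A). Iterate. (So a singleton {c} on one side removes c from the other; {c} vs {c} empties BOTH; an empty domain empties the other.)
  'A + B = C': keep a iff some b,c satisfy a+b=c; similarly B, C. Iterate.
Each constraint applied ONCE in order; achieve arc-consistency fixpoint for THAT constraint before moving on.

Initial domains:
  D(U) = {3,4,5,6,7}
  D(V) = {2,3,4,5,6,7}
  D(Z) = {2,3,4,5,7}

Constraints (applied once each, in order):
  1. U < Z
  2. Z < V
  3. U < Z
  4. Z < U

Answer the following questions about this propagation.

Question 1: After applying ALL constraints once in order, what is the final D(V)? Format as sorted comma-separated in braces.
Answer: {5,6,7}

Derivation:
Constraint 1 (U < Z) on D(U)={3,4,5,6,7} D(Z)={2,3,4,5,7}: U {3,4,5,6,7}->{3,4,5,6}; Z {2,3,4,5,7}->{4,5,7}
Constraint 2 (Z < V) on D(Z)={4,5,7} D(V)={2,3,4,5,6,7}: Z {4,5,7}->{4,5}; V {2,3,4,5,6,7}->{5,6,7}
Constraint 3 (U < Z) on D(U)={3,4,5,6} D(Z)={4,5}: U {3,4,5,6}->{3,4}
Constraint 4 (Z < U) on D(Z)={4,5} D(U)={3,4}: Z {4,5}->{}; U {3,4}->{}
So after all 4 constraints: D(V) = {5,6,7}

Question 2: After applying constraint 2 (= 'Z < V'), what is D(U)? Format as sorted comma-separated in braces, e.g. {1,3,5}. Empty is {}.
Constraint 1 (U < Z) on D(U)={3,4,5,6,7} D(Z)={2,3,4,5,7}: U {3,4,5,6,7}->{3,4,5,6}; Z {2,3,4,5,7}->{4,5,7}
Constraint 2 (Z < V) on D(Z)={4,5,7} D(V)={2,3,4,5,6,7}: Z {4,5,7}->{4,5}; V {2,3,4,5,6,7}->{5,6,7}
So after constraint 2: D(U) = {3,4,5,6}

Answer: {3,4,5,6}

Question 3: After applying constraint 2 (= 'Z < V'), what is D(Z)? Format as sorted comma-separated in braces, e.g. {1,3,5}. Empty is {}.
Constraint 1 (U < Z) on D(U)={3,4,5,6,7} D(Z)={2,3,4,5,7}: U {3,4,5,6,7}->{3,4,5,6}; Z {2,3,4,5,7}->{4,5,7}
Constraint 2 (Z < V) on D(Z)={4,5,7} D(V)={2,3,4,5,6,7}: Z {4,5,7}->{4,5}; V {2,3,4,5,6,7}->{5,6,7}
So after constraint 2: D(Z) = {4,5}

Answer: {4,5}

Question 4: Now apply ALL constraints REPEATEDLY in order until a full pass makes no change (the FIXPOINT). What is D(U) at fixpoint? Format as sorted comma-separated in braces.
Answer: {}

Derivation:
pass 0 (initial): D(U)={3,4,5,6,7}
pass 1: U {3,4,5,6,7}->{}; V {2,3,4,5,6,7}->{5,6,7}; Z {2,3,4,5,7}->{}
pass 2: V {5,6,7}->{}
pass 3: no change
Fixpoint after 3 passes: D(U) = {}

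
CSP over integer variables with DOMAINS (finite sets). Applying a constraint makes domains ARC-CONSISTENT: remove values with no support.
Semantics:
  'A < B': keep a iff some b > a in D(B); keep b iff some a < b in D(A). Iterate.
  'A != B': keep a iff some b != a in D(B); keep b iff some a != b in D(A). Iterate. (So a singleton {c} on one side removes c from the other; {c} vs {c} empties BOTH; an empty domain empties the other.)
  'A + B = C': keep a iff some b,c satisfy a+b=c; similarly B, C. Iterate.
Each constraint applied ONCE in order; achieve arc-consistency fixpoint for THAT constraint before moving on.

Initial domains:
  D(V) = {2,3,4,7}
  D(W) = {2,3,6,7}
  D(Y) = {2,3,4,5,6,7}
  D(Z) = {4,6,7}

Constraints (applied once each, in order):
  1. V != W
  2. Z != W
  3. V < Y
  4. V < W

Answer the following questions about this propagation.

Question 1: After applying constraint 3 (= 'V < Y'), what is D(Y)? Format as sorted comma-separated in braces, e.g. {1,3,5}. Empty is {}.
Answer: {3,4,5,6,7}

Derivation:
Constraint 1 (V != W) on D(V)={2,3,4,7} D(W)={2,3,6,7}: no change
Constraint 2 (Z != W) on D(Z)={4,6,7} D(W)={2,3,6,7}: no change
Constraint 3 (V < Y) on D(V)={2,3,4,7} D(Y)={2,3,4,5,6,7}: V {2,3,4,7}->{2,3,4}; Y {2,3,4,5,6,7}->{3,4,5,6,7}
So after constraint 3: D(Y) = {3,4,5,6,7}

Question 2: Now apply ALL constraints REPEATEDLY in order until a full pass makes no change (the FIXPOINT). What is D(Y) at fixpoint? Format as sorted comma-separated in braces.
Answer: {3,4,5,6,7}

Derivation:
pass 0 (initial): D(Y)={2,3,4,5,6,7}
pass 1: V {2,3,4,7}->{2,3,4}; W {2,3,6,7}->{3,6,7}; Y {2,3,4,5,6,7}->{3,4,5,6,7}
pass 2: no change
Fixpoint after 2 passes: D(Y) = {3,4,5,6,7}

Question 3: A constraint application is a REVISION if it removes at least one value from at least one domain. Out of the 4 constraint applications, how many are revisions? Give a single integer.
Constraint 1 (V != W) on D(V)={2,3,4,7} D(W)={2,3,6,7}: no change => not a revision
Constraint 2 (Z != W) on D(Z)={4,6,7} D(W)={2,3,6,7}: no change => not a revision
Constraint 3 (V < Y) on D(V)={2,3,4,7} D(Y)={2,3,4,5,6,7}: V {2,3,4,7}->{2,3,4}; Y {2,3,4,5,6,7}->{3,4,5,6,7} => REVISION
Constraint 4 (V < W) on D(V)={2,3,4} D(W)={2,3,6,7}: W {2,3,6,7}->{3,6,7} => REVISION
Total revisions = 2

Answer: 2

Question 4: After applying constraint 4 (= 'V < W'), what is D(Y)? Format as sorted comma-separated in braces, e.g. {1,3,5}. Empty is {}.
Answer: {3,4,5,6,7}

Derivation:
Constraint 1 (V != W) on D(V)={2,3,4,7} D(W)={2,3,6,7}: no change
Constraint 2 (Z != W) on D(Z)={4,6,7} D(W)={2,3,6,7}: no change
Constraint 3 (V < Y) on D(V)={2,3,4,7} D(Y)={2,3,4,5,6,7}: V {2,3,4,7}->{2,3,4}; Y {2,3,4,5,6,7}->{3,4,5,6,7}
Constraint 4 (V < W) on D(V)={2,3,4} D(W)={2,3,6,7}: W {2,3,6,7}->{3,6,7}
So after constraint 4: D(Y) = {3,4,5,6,7}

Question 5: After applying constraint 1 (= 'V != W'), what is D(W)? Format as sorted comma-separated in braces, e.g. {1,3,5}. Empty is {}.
Constraint 1 (V != W) on D(V)={2,3,4,7} D(W)={2,3,6,7}: no change
So after constraint 1: D(W) = {2,3,6,7}

Answer: {2,3,6,7}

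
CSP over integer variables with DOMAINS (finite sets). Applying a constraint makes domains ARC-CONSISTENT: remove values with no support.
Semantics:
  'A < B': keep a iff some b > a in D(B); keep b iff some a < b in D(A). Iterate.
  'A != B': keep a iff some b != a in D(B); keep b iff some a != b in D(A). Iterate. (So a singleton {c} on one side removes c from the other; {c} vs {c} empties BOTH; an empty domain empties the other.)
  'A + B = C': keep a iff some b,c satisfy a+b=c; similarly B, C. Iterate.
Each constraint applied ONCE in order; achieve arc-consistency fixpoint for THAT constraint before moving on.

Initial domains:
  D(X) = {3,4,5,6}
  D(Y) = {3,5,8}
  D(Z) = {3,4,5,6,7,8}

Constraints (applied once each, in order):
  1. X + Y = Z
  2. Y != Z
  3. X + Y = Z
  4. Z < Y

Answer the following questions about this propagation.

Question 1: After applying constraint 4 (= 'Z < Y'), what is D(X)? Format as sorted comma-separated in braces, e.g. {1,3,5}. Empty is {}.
Constraint 1 (X + Y = Z) on D(X)={3,4,5,6} D(Y)={3,5,8} D(Z)={3,4,5,6,7,8}: X {3,4,5,6}->{3,4,5}; Y {3,5,8}->{3,5}; Z {3,4,5,6,7,8}->{6,7,8}
Constraint 2 (Y != Z) on D(Y)={3,5} D(Z)={6,7,8}: no change
Constraint 3 (X + Y = Z) on D(X)={3,4,5} D(Y)={3,5} D(Z)={6,7,8}: no change
Constraint 4 (Z < Y) on D(Z)={6,7,8} D(Y)={3,5}: Z {6,7,8}->{}; Y {3,5}->{}
So after constraint 4: D(X) = {3,4,5}

Answer: {3,4,5}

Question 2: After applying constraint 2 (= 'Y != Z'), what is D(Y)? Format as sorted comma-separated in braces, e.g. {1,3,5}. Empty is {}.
Answer: {3,5}

Derivation:
Constraint 1 (X + Y = Z) on D(X)={3,4,5,6} D(Y)={3,5,8} D(Z)={3,4,5,6,7,8}: X {3,4,5,6}->{3,4,5}; Y {3,5,8}->{3,5}; Z {3,4,5,6,7,8}->{6,7,8}
Constraint 2 (Y != Z) on D(Y)={3,5} D(Z)={6,7,8}: no change
So after constraint 2: D(Y) = {3,5}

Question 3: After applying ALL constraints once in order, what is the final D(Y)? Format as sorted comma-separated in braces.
Answer: {}

Derivation:
Constraint 1 (X + Y = Z) on D(X)={3,4,5,6} D(Y)={3,5,8} D(Z)={3,4,5,6,7,8}: X {3,4,5,6}->{3,4,5}; Y {3,5,8}->{3,5}; Z {3,4,5,6,7,8}->{6,7,8}
Constraint 2 (Y != Z) on D(Y)={3,5} D(Z)={6,7,8}: no change
Constraint 3 (X + Y = Z) on D(X)={3,4,5} D(Y)={3,5} D(Z)={6,7,8}: no change
Constraint 4 (Z < Y) on D(Z)={6,7,8} D(Y)={3,5}: Z {6,7,8}->{}; Y {3,5}->{}
So after all 4 constraints: D(Y) = {}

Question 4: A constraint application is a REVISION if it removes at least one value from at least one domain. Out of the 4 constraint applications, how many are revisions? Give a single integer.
Constraint 1 (X + Y = Z) on D(X)={3,4,5,6} D(Y)={3,5,8} D(Z)={3,4,5,6,7,8}: X {3,4,5,6}->{3,4,5}; Y {3,5,8}->{3,5}; Z {3,4,5,6,7,8}->{6,7,8} => REVISION
Constraint 2 (Y != Z) on D(Y)={3,5} D(Z)={6,7,8}: no change => not a revision
Constraint 3 (X + Y = Z) on D(X)={3,4,5} D(Y)={3,5} D(Z)={6,7,8}: no change => not a revision
Constraint 4 (Z < Y) on D(Z)={6,7,8} D(Y)={3,5}: Z {6,7,8}->{}; Y {3,5}->{} => REVISION
Total revisions = 2

Answer: 2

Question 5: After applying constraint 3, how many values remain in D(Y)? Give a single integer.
Answer: 2

Derivation:
Constraint 1 (X + Y = Z) on D(X)={3,4,5,6} D(Y)={3,5,8} D(Z)={3,4,5,6,7,8}: X {3,4,5,6}->{3,4,5}; Y {3,5,8}->{3,5}; Z {3,4,5,6,7,8}->{6,7,8}
Constraint 2 (Y != Z) on D(Y)={3,5} D(Z)={6,7,8}: no change
Constraint 3 (X + Y = Z) on D(X)={3,4,5} D(Y)={3,5} D(Z)={6,7,8}: no change
So after constraint 3: D(Y)={3,5}, size = 2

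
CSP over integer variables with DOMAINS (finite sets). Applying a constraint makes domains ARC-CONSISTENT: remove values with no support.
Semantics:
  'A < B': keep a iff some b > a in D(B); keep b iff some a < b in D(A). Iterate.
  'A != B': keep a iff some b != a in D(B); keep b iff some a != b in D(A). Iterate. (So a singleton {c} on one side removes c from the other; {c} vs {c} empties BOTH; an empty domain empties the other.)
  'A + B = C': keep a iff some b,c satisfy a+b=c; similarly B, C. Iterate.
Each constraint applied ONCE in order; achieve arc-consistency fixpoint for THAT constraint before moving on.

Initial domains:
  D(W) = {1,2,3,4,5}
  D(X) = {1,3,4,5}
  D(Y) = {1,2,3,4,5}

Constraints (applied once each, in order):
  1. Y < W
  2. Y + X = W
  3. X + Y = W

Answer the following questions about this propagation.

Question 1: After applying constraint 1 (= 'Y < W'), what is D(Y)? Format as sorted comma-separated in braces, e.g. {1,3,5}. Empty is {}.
Answer: {1,2,3,4}

Derivation:
Constraint 1 (Y < W) on D(Y)={1,2,3,4,5} D(W)={1,2,3,4,5}: Y {1,2,3,4,5}->{1,2,3,4}; W {1,2,3,4,5}->{2,3,4,5}
So after constraint 1: D(Y) = {1,2,3,4}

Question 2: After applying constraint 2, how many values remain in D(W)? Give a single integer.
Constraint 1 (Y < W) on D(Y)={1,2,3,4,5} D(W)={1,2,3,4,5}: Y {1,2,3,4,5}->{1,2,3,4}; W {1,2,3,4,5}->{2,3,4,5}
Constraint 2 (Y + X = W) on D(Y)={1,2,3,4} D(X)={1,3,4,5} D(W)={2,3,4,5}: X {1,3,4,5}->{1,3,4}
So after constraint 2: D(W)={2,3,4,5}, size = 4

Answer: 4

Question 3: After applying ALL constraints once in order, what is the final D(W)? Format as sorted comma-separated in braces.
Constraint 1 (Y < W) on D(Y)={1,2,3,4,5} D(W)={1,2,3,4,5}: Y {1,2,3,4,5}->{1,2,3,4}; W {1,2,3,4,5}->{2,3,4,5}
Constraint 2 (Y + X = W) on D(Y)={1,2,3,4} D(X)={1,3,4,5} D(W)={2,3,4,5}: X {1,3,4,5}->{1,3,4}
Constraint 3 (X + Y = W) on D(X)={1,3,4} D(Y)={1,2,3,4} D(W)={2,3,4,5}: no change
So after all 3 constraints: D(W) = {2,3,4,5}

Answer: {2,3,4,5}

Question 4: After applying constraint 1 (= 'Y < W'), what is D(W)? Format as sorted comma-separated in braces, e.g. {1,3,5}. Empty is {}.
Constraint 1 (Y < W) on D(Y)={1,2,3,4,5} D(W)={1,2,3,4,5}: Y {1,2,3,4,5}->{1,2,3,4}; W {1,2,3,4,5}->{2,3,4,5}
So after constraint 1: D(W) = {2,3,4,5}

Answer: {2,3,4,5}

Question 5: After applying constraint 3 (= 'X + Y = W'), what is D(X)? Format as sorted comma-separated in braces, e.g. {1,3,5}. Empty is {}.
Answer: {1,3,4}

Derivation:
Constraint 1 (Y < W) on D(Y)={1,2,3,4,5} D(W)={1,2,3,4,5}: Y {1,2,3,4,5}->{1,2,3,4}; W {1,2,3,4,5}->{2,3,4,5}
Constraint 2 (Y + X = W) on D(Y)={1,2,3,4} D(X)={1,3,4,5} D(W)={2,3,4,5}: X {1,3,4,5}->{1,3,4}
Constraint 3 (X + Y = W) on D(X)={1,3,4} D(Y)={1,2,3,4} D(W)={2,3,4,5}: no change
So after constraint 3: D(X) = {1,3,4}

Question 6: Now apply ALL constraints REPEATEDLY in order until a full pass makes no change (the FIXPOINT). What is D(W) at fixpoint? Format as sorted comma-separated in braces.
pass 0 (initial): D(W)={1,2,3,4,5}
pass 1: W {1,2,3,4,5}->{2,3,4,5}; X {1,3,4,5}->{1,3,4}; Y {1,2,3,4,5}->{1,2,3,4}
pass 2: no change
Fixpoint after 2 passes: D(W) = {2,3,4,5}

Answer: {2,3,4,5}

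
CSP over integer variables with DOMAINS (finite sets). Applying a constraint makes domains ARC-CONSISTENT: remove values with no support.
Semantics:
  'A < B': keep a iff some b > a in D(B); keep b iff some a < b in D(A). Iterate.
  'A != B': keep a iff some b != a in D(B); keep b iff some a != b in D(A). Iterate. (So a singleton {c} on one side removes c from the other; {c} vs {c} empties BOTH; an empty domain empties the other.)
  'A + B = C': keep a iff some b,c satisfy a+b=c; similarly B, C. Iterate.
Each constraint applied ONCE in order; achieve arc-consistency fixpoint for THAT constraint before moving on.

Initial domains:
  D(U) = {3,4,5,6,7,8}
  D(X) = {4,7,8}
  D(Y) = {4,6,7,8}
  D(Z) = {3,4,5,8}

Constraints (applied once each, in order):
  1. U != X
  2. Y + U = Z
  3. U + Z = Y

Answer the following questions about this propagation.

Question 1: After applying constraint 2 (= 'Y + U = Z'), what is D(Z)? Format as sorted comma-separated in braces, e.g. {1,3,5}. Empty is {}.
Answer: {8}

Derivation:
Constraint 1 (U != X) on D(U)={3,4,5,6,7,8} D(X)={4,7,8}: no change
Constraint 2 (Y + U = Z) on D(Y)={4,6,7,8} D(U)={3,4,5,6,7,8} D(Z)={3,4,5,8}: Y {4,6,7,8}->{4}; U {3,4,5,6,7,8}->{4}; Z {3,4,5,8}->{8}
So after constraint 2: D(Z) = {8}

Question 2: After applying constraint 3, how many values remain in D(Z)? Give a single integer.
Answer: 0

Derivation:
Constraint 1 (U != X) on D(U)={3,4,5,6,7,8} D(X)={4,7,8}: no change
Constraint 2 (Y + U = Z) on D(Y)={4,6,7,8} D(U)={3,4,5,6,7,8} D(Z)={3,4,5,8}: Y {4,6,7,8}->{4}; U {3,4,5,6,7,8}->{4}; Z {3,4,5,8}->{8}
Constraint 3 (U + Z = Y) on D(U)={4} D(Z)={8} D(Y)={4}: U {4}->{}; Z {8}->{}; Y {4}->{}
So after constraint 3: D(Z)={}, size = 0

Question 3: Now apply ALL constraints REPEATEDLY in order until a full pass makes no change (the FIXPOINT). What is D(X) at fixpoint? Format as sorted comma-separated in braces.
Answer: {}

Derivation:
pass 0 (initial): D(X)={4,7,8}
pass 1: U {3,4,5,6,7,8}->{}; Y {4,6,7,8}->{}; Z {3,4,5,8}->{}
pass 2: X {4,7,8}->{}
pass 3: no change
Fixpoint after 3 passes: D(X) = {}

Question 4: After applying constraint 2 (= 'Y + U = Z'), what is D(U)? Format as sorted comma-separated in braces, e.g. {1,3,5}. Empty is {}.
Answer: {4}

Derivation:
Constraint 1 (U != X) on D(U)={3,4,5,6,7,8} D(X)={4,7,8}: no change
Constraint 2 (Y + U = Z) on D(Y)={4,6,7,8} D(U)={3,4,5,6,7,8} D(Z)={3,4,5,8}: Y {4,6,7,8}->{4}; U {3,4,5,6,7,8}->{4}; Z {3,4,5,8}->{8}
So after constraint 2: D(U) = {4}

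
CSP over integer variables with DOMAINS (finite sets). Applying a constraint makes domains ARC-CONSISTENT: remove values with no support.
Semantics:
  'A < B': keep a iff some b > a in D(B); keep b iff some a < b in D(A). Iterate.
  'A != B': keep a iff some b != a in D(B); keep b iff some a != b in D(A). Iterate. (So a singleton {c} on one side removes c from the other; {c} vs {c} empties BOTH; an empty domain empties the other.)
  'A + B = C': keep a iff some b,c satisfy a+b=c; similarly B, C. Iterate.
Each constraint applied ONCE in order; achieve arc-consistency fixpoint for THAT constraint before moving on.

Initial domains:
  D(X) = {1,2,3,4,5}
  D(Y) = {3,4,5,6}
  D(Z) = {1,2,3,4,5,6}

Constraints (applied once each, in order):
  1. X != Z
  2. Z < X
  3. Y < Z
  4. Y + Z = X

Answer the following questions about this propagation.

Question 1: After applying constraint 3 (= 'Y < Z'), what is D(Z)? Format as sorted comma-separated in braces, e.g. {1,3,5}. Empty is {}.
Constraint 1 (X != Z) on D(X)={1,2,3,4,5} D(Z)={1,2,3,4,5,6}: no change
Constraint 2 (Z < X) on D(Z)={1,2,3,4,5,6} D(X)={1,2,3,4,5}: Z {1,2,3,4,5,6}->{1,2,3,4}; X {1,2,3,4,5}->{2,3,4,5}
Constraint 3 (Y < Z) on D(Y)={3,4,5,6} D(Z)={1,2,3,4}: Y {3,4,5,6}->{3}; Z {1,2,3,4}->{4}
So after constraint 3: D(Z) = {4}

Answer: {4}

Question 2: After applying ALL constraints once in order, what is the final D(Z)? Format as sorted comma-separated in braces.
Answer: {}

Derivation:
Constraint 1 (X != Z) on D(X)={1,2,3,4,5} D(Z)={1,2,3,4,5,6}: no change
Constraint 2 (Z < X) on D(Z)={1,2,3,4,5,6} D(X)={1,2,3,4,5}: Z {1,2,3,4,5,6}->{1,2,3,4}; X {1,2,3,4,5}->{2,3,4,5}
Constraint 3 (Y < Z) on D(Y)={3,4,5,6} D(Z)={1,2,3,4}: Y {3,4,5,6}->{3}; Z {1,2,3,4}->{4}
Constraint 4 (Y + Z = X) on D(Y)={3} D(Z)={4} D(X)={2,3,4,5}: Y {3}->{}; Z {4}->{}; X {2,3,4,5}->{}
So after all 4 constraints: D(Z) = {}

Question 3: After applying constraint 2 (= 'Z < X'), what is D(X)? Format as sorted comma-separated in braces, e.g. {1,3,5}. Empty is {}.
Answer: {2,3,4,5}

Derivation:
Constraint 1 (X != Z) on D(X)={1,2,3,4,5} D(Z)={1,2,3,4,5,6}: no change
Constraint 2 (Z < X) on D(Z)={1,2,3,4,5,6} D(X)={1,2,3,4,5}: Z {1,2,3,4,5,6}->{1,2,3,4}; X {1,2,3,4,5}->{2,3,4,5}
So after constraint 2: D(X) = {2,3,4,5}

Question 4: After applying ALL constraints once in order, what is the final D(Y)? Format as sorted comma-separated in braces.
Answer: {}

Derivation:
Constraint 1 (X != Z) on D(X)={1,2,3,4,5} D(Z)={1,2,3,4,5,6}: no change
Constraint 2 (Z < X) on D(Z)={1,2,3,4,5,6} D(X)={1,2,3,4,5}: Z {1,2,3,4,5,6}->{1,2,3,4}; X {1,2,3,4,5}->{2,3,4,5}
Constraint 3 (Y < Z) on D(Y)={3,4,5,6} D(Z)={1,2,3,4}: Y {3,4,5,6}->{3}; Z {1,2,3,4}->{4}
Constraint 4 (Y + Z = X) on D(Y)={3} D(Z)={4} D(X)={2,3,4,5}: Y {3}->{}; Z {4}->{}; X {2,3,4,5}->{}
So after all 4 constraints: D(Y) = {}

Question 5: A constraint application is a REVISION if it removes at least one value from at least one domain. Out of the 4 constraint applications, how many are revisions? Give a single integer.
Constraint 1 (X != Z) on D(X)={1,2,3,4,5} D(Z)={1,2,3,4,5,6}: no change => not a revision
Constraint 2 (Z < X) on D(Z)={1,2,3,4,5,6} D(X)={1,2,3,4,5}: Z {1,2,3,4,5,6}->{1,2,3,4}; X {1,2,3,4,5}->{2,3,4,5} => REVISION
Constraint 3 (Y < Z) on D(Y)={3,4,5,6} D(Z)={1,2,3,4}: Y {3,4,5,6}->{3}; Z {1,2,3,4}->{4} => REVISION
Constraint 4 (Y + Z = X) on D(Y)={3} D(Z)={4} D(X)={2,3,4,5}: Y {3}->{}; Z {4}->{}; X {2,3,4,5}->{} => REVISION
Total revisions = 3

Answer: 3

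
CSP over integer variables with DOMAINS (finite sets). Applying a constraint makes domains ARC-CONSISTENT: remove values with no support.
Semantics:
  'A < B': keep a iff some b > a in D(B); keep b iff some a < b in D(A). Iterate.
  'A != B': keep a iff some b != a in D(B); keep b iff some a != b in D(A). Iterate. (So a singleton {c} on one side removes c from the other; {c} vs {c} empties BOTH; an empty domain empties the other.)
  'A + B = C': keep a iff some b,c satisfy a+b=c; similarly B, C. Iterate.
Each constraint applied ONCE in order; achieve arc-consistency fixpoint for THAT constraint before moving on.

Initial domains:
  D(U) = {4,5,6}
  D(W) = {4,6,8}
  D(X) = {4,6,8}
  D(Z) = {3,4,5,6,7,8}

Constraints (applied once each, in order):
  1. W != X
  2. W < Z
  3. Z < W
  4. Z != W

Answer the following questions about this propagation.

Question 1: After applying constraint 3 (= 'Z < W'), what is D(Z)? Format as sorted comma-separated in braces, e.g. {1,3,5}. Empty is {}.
Constraint 1 (W != X) on D(W)={4,6,8} D(X)={4,6,8}: no change
Constraint 2 (W < Z) on D(W)={4,6,8} D(Z)={3,4,5,6,7,8}: W {4,6,8}->{4,6}; Z {3,4,5,6,7,8}->{5,6,7,8}
Constraint 3 (Z < W) on D(Z)={5,6,7,8} D(W)={4,6}: Z {5,6,7,8}->{5}; W {4,6}->{6}
So after constraint 3: D(Z) = {5}

Answer: {5}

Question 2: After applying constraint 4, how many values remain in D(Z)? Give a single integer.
Answer: 1

Derivation:
Constraint 1 (W != X) on D(W)={4,6,8} D(X)={4,6,8}: no change
Constraint 2 (W < Z) on D(W)={4,6,8} D(Z)={3,4,5,6,7,8}: W {4,6,8}->{4,6}; Z {3,4,5,6,7,8}->{5,6,7,8}
Constraint 3 (Z < W) on D(Z)={5,6,7,8} D(W)={4,6}: Z {5,6,7,8}->{5}; W {4,6}->{6}
Constraint 4 (Z != W) on D(Z)={5} D(W)={6}: no change
So after constraint 4: D(Z)={5}, size = 1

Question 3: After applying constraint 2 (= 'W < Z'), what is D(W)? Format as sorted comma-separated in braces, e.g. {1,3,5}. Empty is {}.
Answer: {4,6}

Derivation:
Constraint 1 (W != X) on D(W)={4,6,8} D(X)={4,6,8}: no change
Constraint 2 (W < Z) on D(W)={4,6,8} D(Z)={3,4,5,6,7,8}: W {4,6,8}->{4,6}; Z {3,4,5,6,7,8}->{5,6,7,8}
So after constraint 2: D(W) = {4,6}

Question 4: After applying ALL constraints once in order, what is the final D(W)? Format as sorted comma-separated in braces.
Answer: {6}

Derivation:
Constraint 1 (W != X) on D(W)={4,6,8} D(X)={4,6,8}: no change
Constraint 2 (W < Z) on D(W)={4,6,8} D(Z)={3,4,5,6,7,8}: W {4,6,8}->{4,6}; Z {3,4,5,6,7,8}->{5,6,7,8}
Constraint 3 (Z < W) on D(Z)={5,6,7,8} D(W)={4,6}: Z {5,6,7,8}->{5}; W {4,6}->{6}
Constraint 4 (Z != W) on D(Z)={5} D(W)={6}: no change
So after all 4 constraints: D(W) = {6}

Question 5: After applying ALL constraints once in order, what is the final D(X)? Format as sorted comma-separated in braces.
Answer: {4,6,8}

Derivation:
Constraint 1 (W != X) on D(W)={4,6,8} D(X)={4,6,8}: no change
Constraint 2 (W < Z) on D(W)={4,6,8} D(Z)={3,4,5,6,7,8}: W {4,6,8}->{4,6}; Z {3,4,5,6,7,8}->{5,6,7,8}
Constraint 3 (Z < W) on D(Z)={5,6,7,8} D(W)={4,6}: Z {5,6,7,8}->{5}; W {4,6}->{6}
Constraint 4 (Z != W) on D(Z)={5} D(W)={6}: no change
So after all 4 constraints: D(X) = {4,6,8}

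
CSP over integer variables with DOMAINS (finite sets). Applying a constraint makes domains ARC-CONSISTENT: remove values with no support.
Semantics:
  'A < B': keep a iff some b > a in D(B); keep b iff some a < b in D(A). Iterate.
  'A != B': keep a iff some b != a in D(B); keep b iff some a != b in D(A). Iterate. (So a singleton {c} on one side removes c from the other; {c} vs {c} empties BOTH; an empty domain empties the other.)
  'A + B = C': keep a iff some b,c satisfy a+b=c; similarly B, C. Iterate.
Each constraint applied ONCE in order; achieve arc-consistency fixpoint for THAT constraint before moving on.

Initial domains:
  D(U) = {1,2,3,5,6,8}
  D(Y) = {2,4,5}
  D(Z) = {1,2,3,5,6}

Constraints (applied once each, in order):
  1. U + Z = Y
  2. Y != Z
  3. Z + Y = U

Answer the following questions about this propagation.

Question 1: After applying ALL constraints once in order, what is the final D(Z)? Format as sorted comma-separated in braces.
Constraint 1 (U + Z = Y) on D(U)={1,2,3,5,6,8} D(Z)={1,2,3,5,6} D(Y)={2,4,5}: U {1,2,3,5,6,8}->{1,2,3}; Z {1,2,3,5,6}->{1,2,3}
Constraint 2 (Y != Z) on D(Y)={2,4,5} D(Z)={1,2,3}: no change
Constraint 3 (Z + Y = U) on D(Z)={1,2,3} D(Y)={2,4,5} D(U)={1,2,3}: Z {1,2,3}->{1}; Y {2,4,5}->{2}; U {1,2,3}->{3}
So after all 3 constraints: D(Z) = {1}

Answer: {1}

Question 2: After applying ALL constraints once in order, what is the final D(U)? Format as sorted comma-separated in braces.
Answer: {3}

Derivation:
Constraint 1 (U + Z = Y) on D(U)={1,2,3,5,6,8} D(Z)={1,2,3,5,6} D(Y)={2,4,5}: U {1,2,3,5,6,8}->{1,2,3}; Z {1,2,3,5,6}->{1,2,3}
Constraint 2 (Y != Z) on D(Y)={2,4,5} D(Z)={1,2,3}: no change
Constraint 3 (Z + Y = U) on D(Z)={1,2,3} D(Y)={2,4,5} D(U)={1,2,3}: Z {1,2,3}->{1}; Y {2,4,5}->{2}; U {1,2,3}->{3}
So after all 3 constraints: D(U) = {3}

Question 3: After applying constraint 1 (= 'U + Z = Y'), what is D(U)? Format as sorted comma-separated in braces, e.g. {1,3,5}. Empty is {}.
Answer: {1,2,3}

Derivation:
Constraint 1 (U + Z = Y) on D(U)={1,2,3,5,6,8} D(Z)={1,2,3,5,6} D(Y)={2,4,5}: U {1,2,3,5,6,8}->{1,2,3}; Z {1,2,3,5,6}->{1,2,3}
So after constraint 1: D(U) = {1,2,3}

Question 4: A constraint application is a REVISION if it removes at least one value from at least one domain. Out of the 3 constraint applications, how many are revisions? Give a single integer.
Answer: 2

Derivation:
Constraint 1 (U + Z = Y) on D(U)={1,2,3,5,6,8} D(Z)={1,2,3,5,6} D(Y)={2,4,5}: U {1,2,3,5,6,8}->{1,2,3}; Z {1,2,3,5,6}->{1,2,3} => REVISION
Constraint 2 (Y != Z) on D(Y)={2,4,5} D(Z)={1,2,3}: no change => not a revision
Constraint 3 (Z + Y = U) on D(Z)={1,2,3} D(Y)={2,4,5} D(U)={1,2,3}: Z {1,2,3}->{1}; Y {2,4,5}->{2}; U {1,2,3}->{3} => REVISION
Total revisions = 2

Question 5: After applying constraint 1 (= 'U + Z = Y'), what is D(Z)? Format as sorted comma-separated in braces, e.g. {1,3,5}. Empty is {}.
Answer: {1,2,3}

Derivation:
Constraint 1 (U + Z = Y) on D(U)={1,2,3,5,6,8} D(Z)={1,2,3,5,6} D(Y)={2,4,5}: U {1,2,3,5,6,8}->{1,2,3}; Z {1,2,3,5,6}->{1,2,3}
So after constraint 1: D(Z) = {1,2,3}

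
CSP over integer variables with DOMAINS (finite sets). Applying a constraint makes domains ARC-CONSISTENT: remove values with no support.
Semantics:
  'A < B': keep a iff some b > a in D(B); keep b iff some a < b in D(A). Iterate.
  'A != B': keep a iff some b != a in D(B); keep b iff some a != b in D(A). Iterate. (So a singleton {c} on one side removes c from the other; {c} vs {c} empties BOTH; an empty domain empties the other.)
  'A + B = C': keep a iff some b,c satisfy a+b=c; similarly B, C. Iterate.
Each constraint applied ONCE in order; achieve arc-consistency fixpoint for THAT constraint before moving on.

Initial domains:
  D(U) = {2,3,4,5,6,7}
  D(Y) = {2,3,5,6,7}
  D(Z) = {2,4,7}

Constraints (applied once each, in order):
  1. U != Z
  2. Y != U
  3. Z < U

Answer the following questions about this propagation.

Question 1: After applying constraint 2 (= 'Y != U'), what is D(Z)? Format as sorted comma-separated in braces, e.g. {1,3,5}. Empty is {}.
Constraint 1 (U != Z) on D(U)={2,3,4,5,6,7} D(Z)={2,4,7}: no change
Constraint 2 (Y != U) on D(Y)={2,3,5,6,7} D(U)={2,3,4,5,6,7}: no change
So after constraint 2: D(Z) = {2,4,7}

Answer: {2,4,7}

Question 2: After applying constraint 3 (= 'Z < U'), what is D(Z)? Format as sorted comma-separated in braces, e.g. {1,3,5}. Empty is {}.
Answer: {2,4}

Derivation:
Constraint 1 (U != Z) on D(U)={2,3,4,5,6,7} D(Z)={2,4,7}: no change
Constraint 2 (Y != U) on D(Y)={2,3,5,6,7} D(U)={2,3,4,5,6,7}: no change
Constraint 3 (Z < U) on D(Z)={2,4,7} D(U)={2,3,4,5,6,7}: Z {2,4,7}->{2,4}; U {2,3,4,5,6,7}->{3,4,5,6,7}
So after constraint 3: D(Z) = {2,4}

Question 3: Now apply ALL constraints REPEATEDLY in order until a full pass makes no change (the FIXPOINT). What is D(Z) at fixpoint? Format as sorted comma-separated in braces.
Answer: {2,4}

Derivation:
pass 0 (initial): D(Z)={2,4,7}
pass 1: U {2,3,4,5,6,7}->{3,4,5,6,7}; Z {2,4,7}->{2,4}
pass 2: no change
Fixpoint after 2 passes: D(Z) = {2,4}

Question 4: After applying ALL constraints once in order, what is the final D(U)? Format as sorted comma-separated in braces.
Answer: {3,4,5,6,7}

Derivation:
Constraint 1 (U != Z) on D(U)={2,3,4,5,6,7} D(Z)={2,4,7}: no change
Constraint 2 (Y != U) on D(Y)={2,3,5,6,7} D(U)={2,3,4,5,6,7}: no change
Constraint 3 (Z < U) on D(Z)={2,4,7} D(U)={2,3,4,5,6,7}: Z {2,4,7}->{2,4}; U {2,3,4,5,6,7}->{3,4,5,6,7}
So after all 3 constraints: D(U) = {3,4,5,6,7}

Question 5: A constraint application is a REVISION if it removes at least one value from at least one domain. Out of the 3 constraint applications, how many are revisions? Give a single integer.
Constraint 1 (U != Z) on D(U)={2,3,4,5,6,7} D(Z)={2,4,7}: no change => not a revision
Constraint 2 (Y != U) on D(Y)={2,3,5,6,7} D(U)={2,3,4,5,6,7}: no change => not a revision
Constraint 3 (Z < U) on D(Z)={2,4,7} D(U)={2,3,4,5,6,7}: Z {2,4,7}->{2,4}; U {2,3,4,5,6,7}->{3,4,5,6,7} => REVISION
Total revisions = 1

Answer: 1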